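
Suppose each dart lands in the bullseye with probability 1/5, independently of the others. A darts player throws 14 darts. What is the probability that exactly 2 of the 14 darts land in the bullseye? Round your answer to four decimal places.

X ~ Binomial(n=14, p=0.20).
P(X=2) = C(14,2) · p^2 · (1−p)^12
= 91 · 0.04 · 0.068719 = 0.250139

0.2501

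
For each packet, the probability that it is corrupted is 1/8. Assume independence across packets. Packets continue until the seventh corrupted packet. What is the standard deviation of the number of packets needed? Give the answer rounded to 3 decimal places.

19.799

Y = total packets until the seventh success; negative binomial with r=7, p=0.125.
SD(Y) = √[r(1−p)/p²] = √(392.00000) = 19.79899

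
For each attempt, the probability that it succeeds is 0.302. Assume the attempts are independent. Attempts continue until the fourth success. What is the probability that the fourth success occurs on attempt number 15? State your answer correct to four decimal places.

0.0580

Y = trial on which the fourth success occurs; negative binomial, r=4, p=0.302.
P(Y=15) = C(14,3) · p^4 · (1−p)^11
= 364 · 0.0083182 · 0.019161 = 0.058015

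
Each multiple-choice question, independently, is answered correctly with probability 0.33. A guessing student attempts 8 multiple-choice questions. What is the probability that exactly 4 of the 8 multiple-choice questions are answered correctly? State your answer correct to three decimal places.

X ~ Binomial(n=8, p=0.33).
P(X=4) = C(8,4) · p^4 · (1−p)^4
= 70 · 0.011859 · 0.20151 = 0.16728

0.167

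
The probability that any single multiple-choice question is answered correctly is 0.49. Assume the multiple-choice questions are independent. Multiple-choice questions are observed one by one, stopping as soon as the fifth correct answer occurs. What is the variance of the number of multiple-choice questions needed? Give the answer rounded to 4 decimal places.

10.6206

Y = total multiple-choice questions until the fifth success; negative binomial with r=5, p=0.49.
Var(Y) = r(1−p)/p² = 5·0.51 / 0.49² = 10.620575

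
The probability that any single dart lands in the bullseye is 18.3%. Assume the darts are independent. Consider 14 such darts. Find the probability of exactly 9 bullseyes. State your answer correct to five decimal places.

0.00017

X ~ Binomial(n=14, p=0.183).
P(X=9) = C(14,9) · p^9 · (1−p)^5
= 2002 · 2.3018e-07 · 0.36401 = 0.0001677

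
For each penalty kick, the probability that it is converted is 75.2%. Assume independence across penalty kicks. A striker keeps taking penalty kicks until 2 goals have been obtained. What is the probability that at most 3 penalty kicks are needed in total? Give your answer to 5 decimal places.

Finishing within 3 penalty kicks ⇔ at least 2 successes in the first 3. With X ~ Binomial(3, 0.752), P(Y ≤ 3) = 1 − P(X ≤ 1).
  k=0: C(3,0)·0.752^0·0.248^3 = 0.0152530
  k=1: C(3,1)·0.752^1·0.248^2 = 0.1387530
1 − 0.1540060 = 0.8459940

0.84599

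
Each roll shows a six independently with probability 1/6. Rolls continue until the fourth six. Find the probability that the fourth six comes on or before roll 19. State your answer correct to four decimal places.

0.3930

Finishing within 19 rolls ⇔ at least 4 successes in the first 19. With X ~ Binomial(19, 0.166667), P(Y ≤ 19) = 1 − P(X ≤ 3).
  k=0: C(19,0)·0.166667^0·0.833333^19 = 0.031301
  k=1: C(19,1)·0.166667^1·0.833333^18 = 0.118943
  k=2: C(19,2)·0.166667^2·0.833333^17 = 0.214098
  k=3: C(19,3)·0.166667^3·0.833333^16 = 0.242644
1 − 0.606986 = 0.393014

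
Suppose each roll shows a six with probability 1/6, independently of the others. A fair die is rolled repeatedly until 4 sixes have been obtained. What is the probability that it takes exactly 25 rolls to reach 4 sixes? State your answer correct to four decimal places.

0.0339

Y = trial on which the fourth success occurs; negative binomial, r=4, p=0.166667.
P(Y=25) = C(24,3) · p^4 · (1−p)^21
= 2024 · 0.0007716 · 0.021737 = 0.033947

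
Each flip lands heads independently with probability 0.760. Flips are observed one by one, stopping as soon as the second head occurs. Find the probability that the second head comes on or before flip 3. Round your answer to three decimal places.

Finishing within 3 flips ⇔ at least 2 successes in the first 3. With X ~ Binomial(3, 0.76), P(Y ≤ 3) = 1 − P(X ≤ 1).
  k=0: C(3,0)·0.76^0·0.24^3 = 0.01382
  k=1: C(3,1)·0.76^1·0.24^2 = 0.13133
1 − 0.14515 = 0.85485

0.855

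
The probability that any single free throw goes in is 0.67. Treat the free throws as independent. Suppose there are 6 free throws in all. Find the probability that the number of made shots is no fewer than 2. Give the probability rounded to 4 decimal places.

0.9830

X ~ Binomial(6, 0.67); P(X ≥ 2) = Σ C(6,k) p^k (1−p)^(6−k) over k:
  k=2: C(6,2)·0.67^2·0.33^4 = 0.079854
  k=3: C(6,3)·0.67^3·0.33^3 = 0.216170
  k=4: C(6,4)·0.67^4·0.33^2 = 0.329169
  k=5: C(6,5)·0.67^5·0.33^1 = 0.267325
  k=6: C(6,6)·0.67^6·0.33^0 = 0.090458
Total = 0.982976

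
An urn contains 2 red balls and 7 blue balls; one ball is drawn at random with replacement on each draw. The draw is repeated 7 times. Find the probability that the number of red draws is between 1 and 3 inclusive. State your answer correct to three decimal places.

X ~ Binomial(7, 0.222222); P(1 ≤ X ≤ 3) = Σ C(7,k) p^k (1−p)^(7−k) over k:
  k=1: C(7,1)·0.222222^1·0.777778^6 = 0.34436
  k=2: C(7,2)·0.222222^2·0.777778^5 = 0.29517
  k=3: C(7,3)·0.222222^3·0.777778^4 = 0.14056
Total = 0.78009

0.780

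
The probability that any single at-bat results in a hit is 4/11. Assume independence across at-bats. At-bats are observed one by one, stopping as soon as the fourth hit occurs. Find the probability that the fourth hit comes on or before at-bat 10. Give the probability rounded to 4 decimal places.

Finishing within 10 at-bats ⇔ at least 4 successes in the first 10. With X ~ Binomial(10, 0.363636), P(Y ≤ 10) = 1 − P(X ≤ 3).
  k=0: C(10,0)·0.363636^0·0.636364^10 = 0.010891
  k=1: C(10,1)·0.363636^1·0.636364^9 = 0.062232
  k=2: C(10,2)·0.363636^2·0.636364^8 = 0.160026
  k=3: C(10,3)·0.363636^3·0.636364^7 = 0.243849
1 − 0.476997 = 0.523003

0.5230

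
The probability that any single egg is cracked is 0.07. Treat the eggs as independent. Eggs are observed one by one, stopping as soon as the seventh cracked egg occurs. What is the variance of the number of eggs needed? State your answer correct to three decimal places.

Y = total eggs until the seventh success; negative binomial with r=7, p=0.07.
Var(Y) = r(1−p)/p² = 7·0.93 / 0.07² = 1328.57143

1328.571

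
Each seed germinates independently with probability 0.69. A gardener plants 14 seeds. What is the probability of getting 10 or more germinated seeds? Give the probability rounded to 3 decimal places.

0.551

X ~ Binomial(14, 0.69); P(X ≥ 10) = Σ C(14,k) p^k (1−p)^(14−k) over k:
  k=10: C(14,10)·0.69^10·0.31^4 = 0.22614
  k=11: C(14,11)·0.69^11·0.31^3 = 0.18303
  k=12: C(14,12)·0.69^12·0.31^2 = 0.10185
  k=13: C(14,13)·0.69^13·0.31^1 = 0.03488
  k=14: C(14,14)·0.69^14·0.31^0 = 0.00554
Total = 0.55144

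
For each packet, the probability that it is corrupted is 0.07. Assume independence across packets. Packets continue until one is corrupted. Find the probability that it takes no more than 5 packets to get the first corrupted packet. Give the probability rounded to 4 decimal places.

0.3043

Y = number of packets to the first success; geometric, p = 0.07.
P(Y ≤ 5) = 1 − (1−p)^5 = 1 − 0.695688 = 0.304312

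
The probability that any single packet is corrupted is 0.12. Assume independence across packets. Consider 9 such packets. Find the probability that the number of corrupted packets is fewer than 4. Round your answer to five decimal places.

X ~ Binomial(9, 0.12); P(X ≤ 3) = Σ C(9,k) p^k (1−p)^(9−k) over k:
  k=0: C(9,0)·0.12^0·0.88^9 = 0.3164784
  k=1: C(9,1)·0.12^1·0.88^8 = 0.3884053
  k=2: C(9,2)·0.12^2·0.88^7 = 0.2118574
  k=3: C(9,3)·0.12^3·0.88^6 = 0.0674092
Total = 0.9841503

0.98415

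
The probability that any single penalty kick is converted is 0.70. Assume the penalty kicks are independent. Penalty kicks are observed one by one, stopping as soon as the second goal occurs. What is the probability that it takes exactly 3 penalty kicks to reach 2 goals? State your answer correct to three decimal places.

Y = trial on which the second success occurs; negative binomial, r=2, p=0.70.
P(Y=3) = C(2,1) · p^2 · (1−p)^1
= 2 · 0.49 · 0.3 = 0.29400

0.294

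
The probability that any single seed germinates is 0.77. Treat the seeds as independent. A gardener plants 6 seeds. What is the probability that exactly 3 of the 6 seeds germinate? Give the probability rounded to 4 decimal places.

0.1111

X ~ Binomial(n=6, p=0.77).
P(X=3) = C(6,3) · p^3 · (1−p)^3
= 20 · 0.45653 · 0.012167 = 0.111093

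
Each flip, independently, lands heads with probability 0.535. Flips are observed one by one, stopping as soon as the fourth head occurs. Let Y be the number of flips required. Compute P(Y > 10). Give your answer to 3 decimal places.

0.120

Needing more than 10 flips ⇔ fewer than 4 successes in the first 10. With X ~ Binomial(10, 0.535), P(Y > 10) = P(X ≤ 3).
  k=0: C(10,0)·0.535^0·0.465^10 = 0.00047
  k=1: C(10,1)·0.535^1·0.465^9 = 0.00544
  k=2: C(10,2)·0.535^2·0.465^8 = 0.02815
  k=3: C(10,3)·0.535^3·0.465^7 = 0.08638
P(X ≤ 3) = 0.12044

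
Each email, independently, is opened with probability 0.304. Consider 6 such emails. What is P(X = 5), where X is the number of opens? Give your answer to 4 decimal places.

X ~ Binomial(n=6, p=0.304).
P(X=5) = C(6,5) · p^5 · (1−p)^1
= 6 · 0.0025964 · 0.696 = 0.010842

0.0108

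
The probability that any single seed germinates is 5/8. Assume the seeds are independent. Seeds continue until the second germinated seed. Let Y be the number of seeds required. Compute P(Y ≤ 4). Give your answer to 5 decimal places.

0.84839

Finishing within 4 seeds ⇔ at least 2 successes in the first 4. With X ~ Binomial(4, 0.625), P(Y ≤ 4) = 1 − P(X ≤ 1).
  k=0: C(4,0)·0.625^0·0.375^4 = 0.0197754
  k=1: C(4,1)·0.625^1·0.375^3 = 0.1318359
1 − 0.1516113 = 0.8483887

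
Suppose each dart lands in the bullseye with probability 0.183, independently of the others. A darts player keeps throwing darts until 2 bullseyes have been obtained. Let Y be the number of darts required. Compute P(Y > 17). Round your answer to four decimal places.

0.1548

Needing more than 17 darts ⇔ fewer than 2 successes in the first 17. With X ~ Binomial(17, 0.183), P(Y > 17) = P(X ≤ 1).
  k=0: C(17,0)·0.183^0·0.817^17 = 0.032194
  k=1: C(17,1)·0.183^1·0.817^16 = 0.122589
P(X ≤ 1) = 0.154783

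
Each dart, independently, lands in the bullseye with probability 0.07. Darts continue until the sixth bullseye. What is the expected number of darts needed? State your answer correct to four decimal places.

Y = total darts until the sixth success; negative binomial with r=6, p=0.07.
E[Y] = r / p = 6 / 0.07 = 85.714286

85.7143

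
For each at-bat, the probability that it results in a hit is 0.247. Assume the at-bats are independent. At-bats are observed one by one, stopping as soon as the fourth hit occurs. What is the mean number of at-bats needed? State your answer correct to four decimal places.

Y = total at-bats until the fourth success; negative binomial with r=4, p=0.247.
E[Y] = r / p = 4 / 0.247 = 16.194332

16.1943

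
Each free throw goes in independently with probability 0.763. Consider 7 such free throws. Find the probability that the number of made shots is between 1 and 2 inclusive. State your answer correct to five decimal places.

0.01009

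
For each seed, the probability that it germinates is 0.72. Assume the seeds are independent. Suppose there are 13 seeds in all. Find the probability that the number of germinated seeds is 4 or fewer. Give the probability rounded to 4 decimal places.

X ~ Binomial(13, 0.72); P(X ≤ 4) = Σ C(13,k) p^k (1−p)^(13−k) over k:
  k=0: C(13,0)·0.72^0·0.28^13 = 0.000000
  k=1: C(13,1)·0.72^1·0.28^12 = 0.000002
  k=2: C(13,2)·0.72^2·0.28^11 = 0.000034
  k=3: C(13,3)·0.72^3·0.28^10 = 0.000316
  k=4: C(13,4)·0.72^4·0.28^9 = 0.002033
Total = 0.002385

0.0024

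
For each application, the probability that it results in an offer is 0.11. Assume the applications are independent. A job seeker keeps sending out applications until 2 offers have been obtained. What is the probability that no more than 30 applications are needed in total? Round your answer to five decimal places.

Finishing within 30 applications ⇔ at least 2 successes in the first 30. With X ~ Binomial(30, 0.11), P(Y ≤ 30) = 1 − P(X ≤ 1).
  k=0: C(30,0)·0.11^0·0.89^30 = 0.0303180
  k=1: C(30,1)·0.11^1·0.89^29 = 0.1124150
1 − 0.1427329 = 0.8572671

0.85727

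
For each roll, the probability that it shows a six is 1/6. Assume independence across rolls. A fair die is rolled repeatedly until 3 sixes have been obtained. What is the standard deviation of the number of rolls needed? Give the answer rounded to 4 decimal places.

9.4868

Y = total rolls until the third success; negative binomial with r=3, p=0.166667.
SD(Y) = √[r(1−p)/p²] = √(90.000000) = 9.486833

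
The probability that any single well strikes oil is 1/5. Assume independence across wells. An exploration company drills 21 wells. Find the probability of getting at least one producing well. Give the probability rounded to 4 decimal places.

0.9908

P(at least one) = 1 − P(none) = 1 − (1 − 0.20)^21
= 1 − 0.009223 = 0.990777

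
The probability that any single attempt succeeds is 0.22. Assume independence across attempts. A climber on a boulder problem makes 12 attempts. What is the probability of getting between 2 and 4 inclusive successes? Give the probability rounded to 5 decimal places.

0.67550

X ~ Binomial(12, 0.22); P(2 ≤ X ≤ 4) = Σ C(12,k) p^k (1−p)^(12−k) over k:
  k=2: C(12,2)·0.22^2·0.78^10 = 0.2662780
  k=3: C(12,3)·0.22^3·0.78^9 = 0.2503469
  k=4: C(12,4)·0.22^4·0.78^8 = 0.1588740
Total = 0.6754989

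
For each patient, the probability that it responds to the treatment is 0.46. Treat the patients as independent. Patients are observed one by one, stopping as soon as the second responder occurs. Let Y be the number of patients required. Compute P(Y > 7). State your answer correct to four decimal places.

Needing more than 7 patients ⇔ fewer than 2 successes in the first 7. With X ~ Binomial(7, 0.46), P(Y > 7) = P(X ≤ 1).
  k=0: C(7,0)·0.46^0·0.54^7 = 0.013389
  k=1: C(7,1)·0.46^1·0.54^6 = 0.079840
P(X ≤ 1) = 0.093229

0.0932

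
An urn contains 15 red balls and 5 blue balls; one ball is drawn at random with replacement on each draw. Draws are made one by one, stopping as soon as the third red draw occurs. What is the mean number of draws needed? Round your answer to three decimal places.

Y = total draws until the third success; negative binomial with r=3, p=0.75.
E[Y] = r / p = 3 / 0.75 = 4.00000

4.000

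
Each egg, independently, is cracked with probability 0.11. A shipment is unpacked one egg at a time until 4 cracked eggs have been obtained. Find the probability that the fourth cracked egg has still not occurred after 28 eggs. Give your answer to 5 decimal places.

0.62849

Needing more than 28 eggs ⇔ fewer than 4 successes in the first 28. With X ~ Binomial(28, 0.11), P(Y > 28) = P(X ≤ 3).
  k=0: C(28,0)·0.11^0·0.89^28 = 0.0382754
  k=1: C(28,1)·0.11^1·0.89^27 = 0.1324588
  k=2: C(28,2)·0.11^2·0.89^26 = 0.2210128
  k=3: C(28,3)·0.11^3·0.89^25 = 0.2367403
P(X ≤ 3) = 0.6284873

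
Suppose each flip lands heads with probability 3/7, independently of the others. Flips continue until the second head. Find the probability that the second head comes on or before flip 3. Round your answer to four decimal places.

0.3936

Finishing within 3 flips ⇔ at least 2 successes in the first 3. With X ~ Binomial(3, 0.428571), P(Y ≤ 3) = 1 − P(X ≤ 1).
  k=0: C(3,0)·0.428571^0·0.571429^3 = 0.186589
  k=1: C(3,1)·0.428571^1·0.571429^2 = 0.419825
1 − 0.606414 = 0.393586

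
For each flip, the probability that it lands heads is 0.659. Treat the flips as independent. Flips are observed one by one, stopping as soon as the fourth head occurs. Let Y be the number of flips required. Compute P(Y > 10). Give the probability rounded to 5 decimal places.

0.02242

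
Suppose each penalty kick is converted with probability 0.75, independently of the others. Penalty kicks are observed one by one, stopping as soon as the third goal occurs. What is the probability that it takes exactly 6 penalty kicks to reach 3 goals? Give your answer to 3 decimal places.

0.066

Y = trial on which the third success occurs; negative binomial, r=3, p=0.75.
P(Y=6) = C(5,2) · p^3 · (1−p)^3
= 10 · 0.42188 · 0.015625 = 0.06592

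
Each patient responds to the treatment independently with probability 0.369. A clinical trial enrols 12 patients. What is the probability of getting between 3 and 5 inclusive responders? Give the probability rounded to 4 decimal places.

X ~ Binomial(12, 0.369); P(3 ≤ X ≤ 5) = Σ C(12,k) p^k (1−p)^(12−k) over k:
  k=3: C(12,3)·0.369^3·0.631^9 = 0.175294
  k=4: C(12,4)·0.369^4·0.631^8 = 0.230646
  k=5: C(12,5)·0.369^5·0.631^7 = 0.215806
Total = 0.621745

0.6217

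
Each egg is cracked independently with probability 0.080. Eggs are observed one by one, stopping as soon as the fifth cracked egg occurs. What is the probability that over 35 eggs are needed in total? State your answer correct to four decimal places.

Needing more than 35 eggs ⇔ fewer than 5 successes in the first 35. With X ~ Binomial(35, 0.08), P(Y > 35) = P(X ≤ 4).
  k=0: C(35,0)·0.08^0·0.92^35 = 0.054022
  k=1: C(35,1)·0.08^1·0.92^34 = 0.164416
  k=2: C(35,2)·0.08^2·0.92^33 = 0.243050
  k=3: C(35,3)·0.08^3·0.92^32 = 0.232482
  k=4: C(35,4)·0.08^4·0.92^31 = 0.161727
P(X ≤ 4) = 0.855698

0.8557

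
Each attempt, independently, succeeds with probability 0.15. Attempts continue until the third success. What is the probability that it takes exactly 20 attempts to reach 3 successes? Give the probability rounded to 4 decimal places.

0.0364

Y = trial on which the third success occurs; negative binomial, r=3, p=0.15.
P(Y=20) = C(19,2) · p^3 · (1−p)^17
= 171 · 0.003375 · 0.063113 = 0.036424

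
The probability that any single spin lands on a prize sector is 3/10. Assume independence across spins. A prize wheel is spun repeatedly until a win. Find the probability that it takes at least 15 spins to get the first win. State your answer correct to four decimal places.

Y = number of spins to the first success; geometric, p = 0.30.
P(Y > 14) = P(first 14 all fail) = (1−p)^14 = 0.006782

0.0068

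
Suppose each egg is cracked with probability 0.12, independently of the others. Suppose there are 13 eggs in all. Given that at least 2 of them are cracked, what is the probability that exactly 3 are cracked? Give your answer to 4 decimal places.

0.2905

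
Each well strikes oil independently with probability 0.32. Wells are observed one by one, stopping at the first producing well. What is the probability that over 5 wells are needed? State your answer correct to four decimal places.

Y = number of wells to the first success; geometric, p = 0.32.
P(Y > 5) = P(first 5 all fail) = (1−p)^5 = 0.145393

0.1454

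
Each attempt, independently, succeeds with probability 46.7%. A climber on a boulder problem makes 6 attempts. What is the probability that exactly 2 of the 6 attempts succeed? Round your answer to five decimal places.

0.26402

X ~ Binomial(n=6, p=0.467).
P(X=2) = C(6,2) · p^2 · (1−p)^4
= 15 · 0.21809 · 0.080707 = 0.2640182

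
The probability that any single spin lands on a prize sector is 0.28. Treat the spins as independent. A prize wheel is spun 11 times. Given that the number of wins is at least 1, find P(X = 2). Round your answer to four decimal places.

X ~ Binomial(11, 0.28). Want P(X=2 | X≥1) = P(X=2) / P(X≥1).
P(X=2) = C(11,2)·0.28^2·0.72^9 = 0.224218
P(X≥1) = 1 − 0.026956 = 0.973044
Ratio = 0.224218 / 0.973044 = 0.230430

0.2304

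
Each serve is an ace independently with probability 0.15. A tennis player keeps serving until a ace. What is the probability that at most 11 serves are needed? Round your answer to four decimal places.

0.8327

Y = number of serves to the first success; geometric, p = 0.15.
P(Y ≤ 11) = 1 − (1−p)^11 = 1 − 0.167343 = 0.832657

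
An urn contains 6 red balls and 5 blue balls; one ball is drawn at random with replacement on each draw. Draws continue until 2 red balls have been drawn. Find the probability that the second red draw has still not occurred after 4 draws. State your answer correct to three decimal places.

0.248

Needing more than 4 draws ⇔ fewer than 2 successes in the first 4. With X ~ Binomial(4, 0.545455), P(Y > 4) = P(X ≤ 1).
  k=0: C(4,0)·0.545455^0·0.454545^4 = 0.04269
  k=1: C(4,1)·0.545455^1·0.454545^3 = 0.20490
P(X ≤ 1) = 0.24759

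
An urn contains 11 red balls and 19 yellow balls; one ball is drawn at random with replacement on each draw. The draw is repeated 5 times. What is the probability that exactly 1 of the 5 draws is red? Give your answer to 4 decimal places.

0.2950

X ~ Binomial(n=5, p=0.366667).
P(X=1) = C(5,1) · p^1 · (1−p)^4
= 5 · 0.36667 · 0.16089 = 0.294965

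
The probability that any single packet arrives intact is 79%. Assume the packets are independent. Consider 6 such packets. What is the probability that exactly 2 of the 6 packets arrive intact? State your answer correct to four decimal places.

X ~ Binomial(n=6, p=0.79).
P(X=2) = C(6,2) · p^2 · (1−p)^4
= 15 · 0.6241 · 0.0019448 = 0.018206

0.0182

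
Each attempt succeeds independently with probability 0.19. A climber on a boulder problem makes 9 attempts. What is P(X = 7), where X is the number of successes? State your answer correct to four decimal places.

0.0002

X ~ Binomial(n=9, p=0.19).
P(X=7) = C(9,7) · p^7 · (1−p)^2
= 36 · 8.9387e-06 · 0.6561 = 0.000211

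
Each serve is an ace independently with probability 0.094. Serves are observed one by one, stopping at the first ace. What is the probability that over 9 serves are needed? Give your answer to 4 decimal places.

Y = number of serves to the first success; geometric, p = 0.094.
P(Y > 9) = P(first 9 all fail) = (1−p)^9 = 0.411295

0.4113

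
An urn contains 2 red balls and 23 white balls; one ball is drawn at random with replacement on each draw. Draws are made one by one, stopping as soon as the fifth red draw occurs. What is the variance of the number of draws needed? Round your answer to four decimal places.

Y = total draws until the fifth success; negative binomial with r=5, p=0.08.
Var(Y) = r(1−p)/p² = 5·0.92 / 0.08² = 718.750000

718.7500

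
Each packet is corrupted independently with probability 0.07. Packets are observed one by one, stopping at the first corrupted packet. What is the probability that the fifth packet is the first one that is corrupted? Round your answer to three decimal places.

0.052

Geometric (trials to first success), p = 0.07.
P(Y = 5) = (1−p)^4 · p = 0.74805 · 0.07 = 0.05236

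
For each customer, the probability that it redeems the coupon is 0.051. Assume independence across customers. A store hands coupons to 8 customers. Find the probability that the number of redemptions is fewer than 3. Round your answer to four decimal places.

X ~ Binomial(8, 0.051); P(X ≤ 2) = Σ C(8,k) p^k (1−p)^(8−k) over k:
  k=0: C(8,0)·0.051^0·0.949^8 = 0.657854
  k=1: C(8,1)·0.051^1·0.949^7 = 0.282829
  k=2: C(8,2)·0.051^2·0.949^6 = 0.053198
Total = 0.993881

0.9939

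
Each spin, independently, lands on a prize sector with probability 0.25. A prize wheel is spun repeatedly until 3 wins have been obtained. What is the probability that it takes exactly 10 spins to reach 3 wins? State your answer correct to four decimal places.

0.0751

Y = trial on which the third success occurs; negative binomial, r=3, p=0.25.
P(Y=10) = C(9,2) · p^3 · (1−p)^7
= 36 · 0.015625 · 0.13348 = 0.075085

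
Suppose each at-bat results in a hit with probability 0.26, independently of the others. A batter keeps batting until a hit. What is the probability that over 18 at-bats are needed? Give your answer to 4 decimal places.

0.0044

Y = number of at-bats to the first success; geometric, p = 0.26.
P(Y > 18) = P(first 18 all fail) = (1−p)^18 = 0.004428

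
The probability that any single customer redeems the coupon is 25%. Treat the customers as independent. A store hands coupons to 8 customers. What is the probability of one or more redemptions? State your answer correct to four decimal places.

0.8999

P(at least one) = 1 − P(none) = 1 − (1 − 0.25)^8
= 1 − 0.100113 = 0.899887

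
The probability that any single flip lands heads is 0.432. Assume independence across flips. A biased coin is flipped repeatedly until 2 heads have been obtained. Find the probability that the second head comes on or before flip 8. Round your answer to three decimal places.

0.923

Finishing within 8 flips ⇔ at least 2 successes in the first 8. With X ~ Binomial(8, 0.432), P(Y ≤ 8) = 1 − P(X ≤ 1).
  k=0: C(8,0)·0.432^0·0.568^8 = 0.01083
  k=1: C(8,1)·0.432^1·0.568^7 = 0.06592
1 − 0.07675 = 0.92325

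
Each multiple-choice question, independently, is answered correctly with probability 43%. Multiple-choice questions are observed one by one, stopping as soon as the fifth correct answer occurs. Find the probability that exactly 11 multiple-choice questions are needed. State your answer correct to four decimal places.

Y = trial on which the fifth success occurs; negative binomial, r=5, p=0.43.
P(Y=11) = C(10,4) · p^5 · (1−p)^6
= 210 · 0.014701 · 0.034296 = 0.105879

0.1059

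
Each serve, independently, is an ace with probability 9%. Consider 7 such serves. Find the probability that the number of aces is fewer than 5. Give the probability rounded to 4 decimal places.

0.9999

X ~ Binomial(7, 0.09); P(X ≤ 4) = Σ C(7,k) p^k (1−p)^(7−k) over k:
  k=0: C(7,0)·0.09^0·0.91^7 = 0.516761
  k=1: C(7,1)·0.09^1·0.91^6 = 0.357758
  k=2: C(7,2)·0.09^2·0.91^5 = 0.106148
  k=3: C(7,3)·0.09^3·0.91^4 = 0.017497
  k=4: C(7,4)·0.09^4·0.91^3 = 0.001730
Total = 0.999894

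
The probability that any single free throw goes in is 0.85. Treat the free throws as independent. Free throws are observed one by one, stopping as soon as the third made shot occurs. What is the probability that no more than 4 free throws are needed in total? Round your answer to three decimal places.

0.890

Finishing within 4 free throws ⇔ at least 3 successes in the first 4. With X ~ Binomial(4, 0.85), P(Y ≤ 4) = 1 − P(X ≤ 2).
  k=0: C(4,0)·0.85^0·0.15^4 = 0.00051
  k=1: C(4,1)·0.85^1·0.15^3 = 0.01148
  k=2: C(4,2)·0.85^2·0.15^2 = 0.09754
1 − 0.10952 = 0.89048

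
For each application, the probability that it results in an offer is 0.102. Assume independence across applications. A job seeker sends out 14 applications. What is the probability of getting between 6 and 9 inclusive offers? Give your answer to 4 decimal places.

0.0016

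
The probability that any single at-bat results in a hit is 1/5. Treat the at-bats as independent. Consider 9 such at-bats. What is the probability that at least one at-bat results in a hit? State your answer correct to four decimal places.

P(at least one) = 1 − P(none) = 1 − (1 − 0.20)^9
= 1 − 0.134218 = 0.865782

0.8658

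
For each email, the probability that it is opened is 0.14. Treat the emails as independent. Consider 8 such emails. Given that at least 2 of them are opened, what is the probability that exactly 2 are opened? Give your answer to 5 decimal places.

X ~ Binomial(8, 0.14). Want P(X=2 | X≥2) = P(X=2) / P(X≥2).
P(X=2) = C(8,2)·0.14^2·0.86^6 = 0.2220265
P(X≥2) = 1 − 0.2992179 − 0.3896792 = 0.3111029
Ratio = 0.2220265 / 0.3111029 = 0.7136754

0.71368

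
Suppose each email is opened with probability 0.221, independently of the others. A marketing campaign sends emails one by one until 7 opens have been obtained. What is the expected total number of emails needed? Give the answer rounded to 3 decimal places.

Y = total emails until the seventh success; negative binomial with r=7, p=0.221.
E[Y] = r / p = 7 / 0.221 = 31.67421

31.674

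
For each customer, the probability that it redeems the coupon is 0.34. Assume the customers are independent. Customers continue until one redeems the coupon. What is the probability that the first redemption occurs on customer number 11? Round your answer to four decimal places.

0.0053

Geometric (trials to first success), p = 0.34.
P(Y = 11) = (1−p)^10 · p = 0.015683 · 0.34 = 0.005332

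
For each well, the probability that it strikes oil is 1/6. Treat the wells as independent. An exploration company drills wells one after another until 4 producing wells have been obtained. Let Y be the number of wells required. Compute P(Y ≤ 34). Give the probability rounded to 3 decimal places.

Finishing within 34 wells ⇔ at least 4 successes in the first 34. With X ~ Binomial(34, 0.166667), P(Y ≤ 34) = 1 − P(X ≤ 3).
  k=0: C(34,0)·0.166667^0·0.833333^34 = 0.00203
  k=1: C(34,1)·0.166667^1·0.833333^33 = 0.01381
  k=2: C(34,2)·0.166667^2·0.833333^32 = 0.04559
  k=3: C(34,3)·0.166667^3·0.833333^31 = 0.09726
1 − 0.15869 = 0.84131

0.841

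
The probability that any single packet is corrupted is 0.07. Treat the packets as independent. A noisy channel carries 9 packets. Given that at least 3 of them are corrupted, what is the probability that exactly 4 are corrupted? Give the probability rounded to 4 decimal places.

X ~ Binomial(9, 0.07). Want P(X=4 | X≥3) = P(X=4) / P(X≥3).
P(X=4) = C(9,4)·0.07^4·0.93^5 = 0.002105
P(X≥3) = 1 − 0.520411 − 0.352537 − 0.106140 = 0.020912
Ratio = 0.002105 / 0.020912 = 0.100641

0.1006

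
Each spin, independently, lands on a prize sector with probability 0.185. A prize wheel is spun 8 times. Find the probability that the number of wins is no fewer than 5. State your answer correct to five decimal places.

X ~ Binomial(8, 0.185); P(X ≥ 5) = Σ C(8,k) p^k (1−p)^(8−k) over k:
  k=5: C(8,5)·0.185^5·0.815^3 = 0.0065693
  k=6: C(8,6)·0.185^6·0.815^2 = 0.0007456
  k=7: C(8,7)·0.185^7·0.815^1 = 0.0000484
  k=8: C(8,8)·0.185^8·0.815^0 = 0.0000014
Total = 0.0073646

0.00736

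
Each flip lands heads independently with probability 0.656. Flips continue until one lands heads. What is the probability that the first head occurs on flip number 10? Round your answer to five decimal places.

Geometric (trials to first success), p = 0.656.
P(Y = 10) = (1−p)^9 · p = 6.7457e-05 · 0.656 = 0.0000443

0.00004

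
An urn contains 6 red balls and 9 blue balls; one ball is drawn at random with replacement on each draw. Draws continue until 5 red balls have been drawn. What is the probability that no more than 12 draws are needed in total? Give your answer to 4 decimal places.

0.5618

Finishing within 12 draws ⇔ at least 5 successes in the first 12. With X ~ Binomial(12, 0.40), P(Y ≤ 12) = 1 − P(X ≤ 4).
  k=0: C(12,0)·0.40^0·0.60^12 = 0.002177
  k=1: C(12,1)·0.40^1·0.60^11 = 0.017414
  k=2: C(12,2)·0.40^2·0.60^10 = 0.063852
  k=3: C(12,3)·0.40^3·0.60^9 = 0.141894
  k=4: C(12,4)·0.40^4·0.60^8 = 0.212841
1 − 0.438178 = 0.561822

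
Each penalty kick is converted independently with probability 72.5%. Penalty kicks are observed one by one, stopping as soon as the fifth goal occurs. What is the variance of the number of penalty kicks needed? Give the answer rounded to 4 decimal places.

Y = total penalty kicks until the fifth success; negative binomial with r=5, p=0.725.
Var(Y) = r(1−p)/p² = 5·0.275 / 0.725² = 2.615933

2.6159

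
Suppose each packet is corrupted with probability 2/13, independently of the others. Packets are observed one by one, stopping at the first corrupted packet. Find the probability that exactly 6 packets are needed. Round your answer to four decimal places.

0.0667

Geometric (trials to first success), p = 0.153846.
P(Y = 6) = (1−p)^5 · p = 0.43376 · 0.153846 = 0.066732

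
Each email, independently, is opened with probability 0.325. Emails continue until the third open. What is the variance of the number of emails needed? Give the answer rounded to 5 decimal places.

19.17160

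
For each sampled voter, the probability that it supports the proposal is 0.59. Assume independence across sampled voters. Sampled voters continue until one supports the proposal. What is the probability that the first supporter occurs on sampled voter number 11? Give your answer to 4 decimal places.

0.0001

Geometric (trials to first success), p = 0.59.
P(Y = 11) = (1−p)^10 · p = 0.00013423 · 0.59 = 0.000079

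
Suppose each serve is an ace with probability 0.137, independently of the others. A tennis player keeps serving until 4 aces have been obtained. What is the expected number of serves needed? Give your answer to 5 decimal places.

Y = total serves until the fourth success; negative binomial with r=4, p=0.137.
E[Y] = r / p = 4 / 0.137 = 29.1970803

29.19708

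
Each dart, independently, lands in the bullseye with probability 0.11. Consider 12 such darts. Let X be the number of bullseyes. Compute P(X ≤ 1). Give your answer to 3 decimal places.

X ~ Binomial(12, 0.11); P(X ≤ 1) = Σ C(12,k) p^k (1−p)^(12−k) over k:
  k=0: C(12,0)·0.11^0·0.89^12 = 0.24699
  k=1: C(12,1)·0.11^1·0.89^11 = 0.36632
Total = 0.61331

0.613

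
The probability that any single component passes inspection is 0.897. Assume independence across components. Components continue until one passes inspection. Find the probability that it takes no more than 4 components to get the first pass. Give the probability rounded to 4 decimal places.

Y = number of components to the first success; geometric, p = 0.897.
P(Y ≤ 4) = 1 − (1−p)^4 = 1 − 0.000113 = 0.999887

0.9999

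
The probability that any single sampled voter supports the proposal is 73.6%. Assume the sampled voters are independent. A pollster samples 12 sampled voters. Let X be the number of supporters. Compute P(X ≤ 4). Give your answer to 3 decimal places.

0.004

X ~ Binomial(12, 0.736); P(X ≤ 4) = Σ C(12,k) p^k (1−p)^(12−k) over k:
  k=0: C(12,0)·0.736^0·0.264^12 = 0.00000
  k=1: C(12,1)·0.736^1·0.264^11 = 0.00000
  k=2: C(12,2)·0.736^2·0.264^10 = 0.00006
  k=3: C(12,3)·0.736^3·0.264^9 = 0.00055
  k=4: C(12,4)·0.736^4·0.264^8 = 0.00343
Total = 0.00404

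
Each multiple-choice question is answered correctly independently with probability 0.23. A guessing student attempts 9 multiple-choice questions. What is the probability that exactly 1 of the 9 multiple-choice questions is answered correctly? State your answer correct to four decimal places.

X ~ Binomial(n=9, p=0.23).
P(X=1) = C(9,1) · p^1 · (1−p)^8
= 9 · 0.23 · 0.12357 = 0.255797

0.2558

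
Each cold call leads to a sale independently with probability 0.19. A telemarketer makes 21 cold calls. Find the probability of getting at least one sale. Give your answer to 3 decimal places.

P(at least one) = 1 − P(none) = 1 − (1 − 0.19)^21
= 1 − 0.01197 = 0.98803

0.988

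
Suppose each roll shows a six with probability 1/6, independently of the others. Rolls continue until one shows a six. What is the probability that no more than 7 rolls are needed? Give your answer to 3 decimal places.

Y = number of rolls to the first success; geometric, p = 0.166667.
P(Y ≤ 7) = 1 − (1−p)^7 = 1 − 0.27908 = 0.72092

0.721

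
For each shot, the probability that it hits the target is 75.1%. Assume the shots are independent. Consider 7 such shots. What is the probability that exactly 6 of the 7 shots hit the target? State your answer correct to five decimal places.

0.31271

X ~ Binomial(n=7, p=0.751).
P(X=6) = C(7,6) · p^6 · (1−p)^1
= 7 · 0.17941 · 0.249 = 0.3127066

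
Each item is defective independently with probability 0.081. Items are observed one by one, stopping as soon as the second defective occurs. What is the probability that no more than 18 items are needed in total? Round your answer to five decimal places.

0.43455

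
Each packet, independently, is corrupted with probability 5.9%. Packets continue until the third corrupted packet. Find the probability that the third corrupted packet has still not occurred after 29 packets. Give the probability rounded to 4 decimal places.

0.7568

Needing more than 29 packets ⇔ fewer than 3 successes in the first 29. With X ~ Binomial(29, 0.059), P(Y > 29) = P(X ≤ 2).
  k=0: C(29,0)·0.059^0·0.941^29 = 0.171435
  k=1: C(29,1)·0.059^1·0.941^28 = 0.311716
  k=2: C(29,2)·0.059^2·0.941^27 = 0.273621
P(X ≤ 2) = 0.756772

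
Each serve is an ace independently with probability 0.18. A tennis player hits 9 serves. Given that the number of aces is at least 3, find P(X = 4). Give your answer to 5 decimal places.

X ~ Binomial(9, 0.18). Want P(X=4 | X≥3) = P(X=4) / P(X≥3).
P(X=4) = C(9,4)·0.18^4·0.82^5 = 0.0490377
P(X≥3) = 1 − 0.1676196 − 0.3311508 − 0.2907666 = 0.2104631
Ratio = 0.0490377 / 0.2104631 = 0.2329989

0.23300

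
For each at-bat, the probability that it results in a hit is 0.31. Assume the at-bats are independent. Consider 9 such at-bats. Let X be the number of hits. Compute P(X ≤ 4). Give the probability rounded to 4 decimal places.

X ~ Binomial(9, 0.31); P(X ≤ 4) = Σ C(9,k) p^k (1−p)^(9−k) over k:
  k=0: C(9,0)·0.31^0·0.69^9 = 0.035452
  k=1: C(9,1)·0.31^1·0.69^8 = 0.143350
  k=2: C(9,2)·0.31^2·0.69^7 = 0.257614
  k=3: C(9,3)·0.31^3·0.69^6 = 0.270059
  k=4: C(9,4)·0.31^4·0.69^5 = 0.181996
Total = 0.888471

0.8885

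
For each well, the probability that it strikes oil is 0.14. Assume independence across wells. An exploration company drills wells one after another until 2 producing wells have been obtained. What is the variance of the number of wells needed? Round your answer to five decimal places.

Y = total wells until the second success; negative binomial with r=2, p=0.14.
Var(Y) = r(1−p)/p² = 2·0.86 / 0.14² = 87.7551020

87.75510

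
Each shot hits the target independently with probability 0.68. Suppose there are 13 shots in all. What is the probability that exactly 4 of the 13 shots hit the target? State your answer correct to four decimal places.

0.0054

X ~ Binomial(n=13, p=0.68).
P(X=4) = C(13,4) · p^4 · (1−p)^9
= 715 · 0.21381 · 3.5184e-05 = 0.005379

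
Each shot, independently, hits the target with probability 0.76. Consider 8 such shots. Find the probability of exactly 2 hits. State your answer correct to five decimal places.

0.00309

X ~ Binomial(n=8, p=0.76).
P(X=2) = C(8,2) · p^2 · (1−p)^6
= 28 · 0.5776 · 0.0001911 = 0.0030907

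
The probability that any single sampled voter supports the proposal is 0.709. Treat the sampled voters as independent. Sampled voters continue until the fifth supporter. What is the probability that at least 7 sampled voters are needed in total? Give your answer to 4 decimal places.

0.5602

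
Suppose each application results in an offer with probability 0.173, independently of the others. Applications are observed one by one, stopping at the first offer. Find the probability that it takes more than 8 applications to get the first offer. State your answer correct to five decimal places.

0.21880

Y = number of applications to the first success; geometric, p = 0.173.
P(Y > 8) = P(first 8 all fail) = (1−p)^8 = 0.2187984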